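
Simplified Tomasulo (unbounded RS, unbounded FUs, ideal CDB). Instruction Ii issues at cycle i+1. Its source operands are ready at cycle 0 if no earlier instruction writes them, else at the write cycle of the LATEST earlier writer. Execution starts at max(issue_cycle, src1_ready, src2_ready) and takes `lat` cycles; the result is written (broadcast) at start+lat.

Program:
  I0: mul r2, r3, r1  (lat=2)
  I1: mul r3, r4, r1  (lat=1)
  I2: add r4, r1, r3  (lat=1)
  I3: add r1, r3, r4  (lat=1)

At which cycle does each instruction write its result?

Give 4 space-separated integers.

Answer: 3 3 4 5

Derivation:
I0 mul r2: issue@1 deps=(None,None) exec_start@1 write@3
I1 mul r3: issue@2 deps=(None,None) exec_start@2 write@3
I2 add r4: issue@3 deps=(None,1) exec_start@3 write@4
I3 add r1: issue@4 deps=(1,2) exec_start@4 write@5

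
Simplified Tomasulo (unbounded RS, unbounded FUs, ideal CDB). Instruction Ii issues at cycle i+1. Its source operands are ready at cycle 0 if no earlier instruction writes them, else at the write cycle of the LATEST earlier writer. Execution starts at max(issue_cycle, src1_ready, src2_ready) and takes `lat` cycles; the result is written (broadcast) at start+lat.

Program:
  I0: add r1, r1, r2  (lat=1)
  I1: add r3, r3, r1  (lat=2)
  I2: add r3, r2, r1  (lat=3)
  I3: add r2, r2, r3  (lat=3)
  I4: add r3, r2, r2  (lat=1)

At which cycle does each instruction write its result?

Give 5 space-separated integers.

Answer: 2 4 6 9 10

Derivation:
I0 add r1: issue@1 deps=(None,None) exec_start@1 write@2
I1 add r3: issue@2 deps=(None,0) exec_start@2 write@4
I2 add r3: issue@3 deps=(None,0) exec_start@3 write@6
I3 add r2: issue@4 deps=(None,2) exec_start@6 write@9
I4 add r3: issue@5 deps=(3,3) exec_start@9 write@10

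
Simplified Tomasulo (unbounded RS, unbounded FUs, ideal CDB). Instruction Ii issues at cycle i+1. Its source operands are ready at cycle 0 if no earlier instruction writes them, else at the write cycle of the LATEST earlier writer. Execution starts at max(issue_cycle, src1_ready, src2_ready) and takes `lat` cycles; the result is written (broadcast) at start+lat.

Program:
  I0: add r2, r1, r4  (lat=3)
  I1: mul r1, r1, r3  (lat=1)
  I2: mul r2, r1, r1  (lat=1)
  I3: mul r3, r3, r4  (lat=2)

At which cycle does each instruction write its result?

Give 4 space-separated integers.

Answer: 4 3 4 6

Derivation:
I0 add r2: issue@1 deps=(None,None) exec_start@1 write@4
I1 mul r1: issue@2 deps=(None,None) exec_start@2 write@3
I2 mul r2: issue@3 deps=(1,1) exec_start@3 write@4
I3 mul r3: issue@4 deps=(None,None) exec_start@4 write@6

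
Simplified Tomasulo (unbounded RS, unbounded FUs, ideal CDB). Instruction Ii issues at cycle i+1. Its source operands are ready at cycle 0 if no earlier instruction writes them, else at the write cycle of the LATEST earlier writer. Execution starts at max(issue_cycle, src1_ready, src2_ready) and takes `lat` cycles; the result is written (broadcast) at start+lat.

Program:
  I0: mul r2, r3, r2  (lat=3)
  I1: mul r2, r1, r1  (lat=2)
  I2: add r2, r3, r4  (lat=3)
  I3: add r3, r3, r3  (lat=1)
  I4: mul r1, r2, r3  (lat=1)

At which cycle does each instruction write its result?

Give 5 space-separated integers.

I0 mul r2: issue@1 deps=(None,None) exec_start@1 write@4
I1 mul r2: issue@2 deps=(None,None) exec_start@2 write@4
I2 add r2: issue@3 deps=(None,None) exec_start@3 write@6
I3 add r3: issue@4 deps=(None,None) exec_start@4 write@5
I4 mul r1: issue@5 deps=(2,3) exec_start@6 write@7

Answer: 4 4 6 5 7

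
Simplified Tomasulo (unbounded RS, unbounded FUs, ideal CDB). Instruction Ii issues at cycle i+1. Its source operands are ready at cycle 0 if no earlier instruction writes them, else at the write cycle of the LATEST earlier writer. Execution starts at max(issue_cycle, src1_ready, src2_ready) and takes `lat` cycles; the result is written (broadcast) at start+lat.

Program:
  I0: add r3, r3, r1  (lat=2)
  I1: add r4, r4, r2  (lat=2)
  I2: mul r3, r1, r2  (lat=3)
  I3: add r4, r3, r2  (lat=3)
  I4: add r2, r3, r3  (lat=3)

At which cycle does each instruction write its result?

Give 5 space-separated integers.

Answer: 3 4 6 9 9

Derivation:
I0 add r3: issue@1 deps=(None,None) exec_start@1 write@3
I1 add r4: issue@2 deps=(None,None) exec_start@2 write@4
I2 mul r3: issue@3 deps=(None,None) exec_start@3 write@6
I3 add r4: issue@4 deps=(2,None) exec_start@6 write@9
I4 add r2: issue@5 deps=(2,2) exec_start@6 write@9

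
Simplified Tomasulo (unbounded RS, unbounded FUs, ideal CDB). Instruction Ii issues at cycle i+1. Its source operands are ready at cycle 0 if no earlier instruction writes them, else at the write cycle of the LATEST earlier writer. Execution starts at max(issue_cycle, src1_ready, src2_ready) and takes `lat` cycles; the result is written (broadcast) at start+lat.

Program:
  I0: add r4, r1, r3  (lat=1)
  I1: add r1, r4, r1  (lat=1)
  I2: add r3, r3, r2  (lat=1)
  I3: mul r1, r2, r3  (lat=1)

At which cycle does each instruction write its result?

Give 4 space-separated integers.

Answer: 2 3 4 5

Derivation:
I0 add r4: issue@1 deps=(None,None) exec_start@1 write@2
I1 add r1: issue@2 deps=(0,None) exec_start@2 write@3
I2 add r3: issue@3 deps=(None,None) exec_start@3 write@4
I3 mul r1: issue@4 deps=(None,2) exec_start@4 write@5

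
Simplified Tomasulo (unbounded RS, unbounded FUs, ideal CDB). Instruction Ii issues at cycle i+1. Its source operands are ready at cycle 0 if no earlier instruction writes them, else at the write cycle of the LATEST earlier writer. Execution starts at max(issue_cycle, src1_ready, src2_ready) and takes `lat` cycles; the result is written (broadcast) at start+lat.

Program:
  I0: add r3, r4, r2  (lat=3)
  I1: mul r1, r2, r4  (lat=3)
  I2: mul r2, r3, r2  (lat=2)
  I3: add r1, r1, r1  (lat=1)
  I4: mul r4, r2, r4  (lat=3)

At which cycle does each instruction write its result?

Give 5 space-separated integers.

Answer: 4 5 6 6 9

Derivation:
I0 add r3: issue@1 deps=(None,None) exec_start@1 write@4
I1 mul r1: issue@2 deps=(None,None) exec_start@2 write@5
I2 mul r2: issue@3 deps=(0,None) exec_start@4 write@6
I3 add r1: issue@4 deps=(1,1) exec_start@5 write@6
I4 mul r4: issue@5 deps=(2,None) exec_start@6 write@9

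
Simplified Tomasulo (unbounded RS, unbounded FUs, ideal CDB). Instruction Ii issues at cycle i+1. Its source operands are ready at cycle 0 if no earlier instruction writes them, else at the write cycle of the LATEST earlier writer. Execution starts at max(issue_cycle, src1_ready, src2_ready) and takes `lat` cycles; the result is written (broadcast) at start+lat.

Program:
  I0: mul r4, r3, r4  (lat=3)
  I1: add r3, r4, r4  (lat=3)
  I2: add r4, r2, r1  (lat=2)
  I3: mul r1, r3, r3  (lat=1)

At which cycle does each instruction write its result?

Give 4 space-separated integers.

Answer: 4 7 5 8

Derivation:
I0 mul r4: issue@1 deps=(None,None) exec_start@1 write@4
I1 add r3: issue@2 deps=(0,0) exec_start@4 write@7
I2 add r4: issue@3 deps=(None,None) exec_start@3 write@5
I3 mul r1: issue@4 deps=(1,1) exec_start@7 write@8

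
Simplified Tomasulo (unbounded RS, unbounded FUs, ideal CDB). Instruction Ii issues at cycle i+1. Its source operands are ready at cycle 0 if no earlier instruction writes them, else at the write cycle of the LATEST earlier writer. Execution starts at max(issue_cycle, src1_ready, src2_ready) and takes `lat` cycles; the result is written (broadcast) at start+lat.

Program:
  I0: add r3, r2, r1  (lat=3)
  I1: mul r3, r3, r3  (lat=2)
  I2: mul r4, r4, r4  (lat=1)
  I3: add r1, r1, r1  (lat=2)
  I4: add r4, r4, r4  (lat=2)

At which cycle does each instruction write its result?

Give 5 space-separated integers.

I0 add r3: issue@1 deps=(None,None) exec_start@1 write@4
I1 mul r3: issue@2 deps=(0,0) exec_start@4 write@6
I2 mul r4: issue@3 deps=(None,None) exec_start@3 write@4
I3 add r1: issue@4 deps=(None,None) exec_start@4 write@6
I4 add r4: issue@5 deps=(2,2) exec_start@5 write@7

Answer: 4 6 4 6 7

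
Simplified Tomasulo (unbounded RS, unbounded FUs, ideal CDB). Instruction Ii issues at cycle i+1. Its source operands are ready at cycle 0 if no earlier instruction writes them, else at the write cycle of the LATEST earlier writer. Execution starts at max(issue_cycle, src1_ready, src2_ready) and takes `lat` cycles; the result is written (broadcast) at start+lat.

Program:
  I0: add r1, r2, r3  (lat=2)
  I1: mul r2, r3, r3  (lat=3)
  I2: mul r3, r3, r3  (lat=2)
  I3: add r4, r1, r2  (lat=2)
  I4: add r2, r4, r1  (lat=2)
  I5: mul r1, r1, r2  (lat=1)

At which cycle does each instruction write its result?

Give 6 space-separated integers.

I0 add r1: issue@1 deps=(None,None) exec_start@1 write@3
I1 mul r2: issue@2 deps=(None,None) exec_start@2 write@5
I2 mul r3: issue@3 deps=(None,None) exec_start@3 write@5
I3 add r4: issue@4 deps=(0,1) exec_start@5 write@7
I4 add r2: issue@5 deps=(3,0) exec_start@7 write@9
I5 mul r1: issue@6 deps=(0,4) exec_start@9 write@10

Answer: 3 5 5 7 9 10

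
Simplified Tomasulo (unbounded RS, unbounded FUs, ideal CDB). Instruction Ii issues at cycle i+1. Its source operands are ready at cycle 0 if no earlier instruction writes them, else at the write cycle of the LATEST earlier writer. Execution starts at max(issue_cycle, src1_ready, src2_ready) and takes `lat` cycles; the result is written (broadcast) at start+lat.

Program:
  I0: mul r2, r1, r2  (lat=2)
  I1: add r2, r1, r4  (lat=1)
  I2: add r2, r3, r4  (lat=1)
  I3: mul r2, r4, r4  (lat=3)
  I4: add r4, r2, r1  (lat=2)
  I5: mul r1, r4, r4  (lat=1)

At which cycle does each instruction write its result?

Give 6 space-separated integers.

I0 mul r2: issue@1 deps=(None,None) exec_start@1 write@3
I1 add r2: issue@2 deps=(None,None) exec_start@2 write@3
I2 add r2: issue@3 deps=(None,None) exec_start@3 write@4
I3 mul r2: issue@4 deps=(None,None) exec_start@4 write@7
I4 add r4: issue@5 deps=(3,None) exec_start@7 write@9
I5 mul r1: issue@6 deps=(4,4) exec_start@9 write@10

Answer: 3 3 4 7 9 10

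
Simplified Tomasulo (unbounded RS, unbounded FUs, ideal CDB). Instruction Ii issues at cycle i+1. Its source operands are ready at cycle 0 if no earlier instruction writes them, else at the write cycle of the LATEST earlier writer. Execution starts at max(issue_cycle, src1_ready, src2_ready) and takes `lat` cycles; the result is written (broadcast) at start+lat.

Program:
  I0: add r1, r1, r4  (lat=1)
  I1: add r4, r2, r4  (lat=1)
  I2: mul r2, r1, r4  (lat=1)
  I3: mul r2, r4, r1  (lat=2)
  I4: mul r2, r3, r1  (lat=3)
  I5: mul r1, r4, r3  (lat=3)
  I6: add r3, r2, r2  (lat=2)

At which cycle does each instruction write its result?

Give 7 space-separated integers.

I0 add r1: issue@1 deps=(None,None) exec_start@1 write@2
I1 add r4: issue@2 deps=(None,None) exec_start@2 write@3
I2 mul r2: issue@3 deps=(0,1) exec_start@3 write@4
I3 mul r2: issue@4 deps=(1,0) exec_start@4 write@6
I4 mul r2: issue@5 deps=(None,0) exec_start@5 write@8
I5 mul r1: issue@6 deps=(1,None) exec_start@6 write@9
I6 add r3: issue@7 deps=(4,4) exec_start@8 write@10

Answer: 2 3 4 6 8 9 10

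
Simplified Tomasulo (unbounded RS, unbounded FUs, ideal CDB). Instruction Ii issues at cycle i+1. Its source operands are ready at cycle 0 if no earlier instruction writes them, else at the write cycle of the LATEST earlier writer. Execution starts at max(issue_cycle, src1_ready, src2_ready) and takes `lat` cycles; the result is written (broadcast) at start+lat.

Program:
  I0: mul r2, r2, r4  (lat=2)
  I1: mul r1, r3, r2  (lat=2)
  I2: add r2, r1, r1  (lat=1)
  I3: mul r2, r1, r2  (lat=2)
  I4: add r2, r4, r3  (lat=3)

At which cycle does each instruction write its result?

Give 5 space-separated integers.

I0 mul r2: issue@1 deps=(None,None) exec_start@1 write@3
I1 mul r1: issue@2 deps=(None,0) exec_start@3 write@5
I2 add r2: issue@3 deps=(1,1) exec_start@5 write@6
I3 mul r2: issue@4 deps=(1,2) exec_start@6 write@8
I4 add r2: issue@5 deps=(None,None) exec_start@5 write@8

Answer: 3 5 6 8 8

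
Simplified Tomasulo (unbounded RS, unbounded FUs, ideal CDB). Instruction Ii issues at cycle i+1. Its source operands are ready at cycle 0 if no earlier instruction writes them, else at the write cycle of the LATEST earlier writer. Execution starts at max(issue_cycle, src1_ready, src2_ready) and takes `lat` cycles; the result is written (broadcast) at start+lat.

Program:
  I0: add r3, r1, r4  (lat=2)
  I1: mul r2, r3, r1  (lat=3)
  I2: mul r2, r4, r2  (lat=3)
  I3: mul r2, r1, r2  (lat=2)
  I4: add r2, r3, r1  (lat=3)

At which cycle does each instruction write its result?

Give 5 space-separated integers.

I0 add r3: issue@1 deps=(None,None) exec_start@1 write@3
I1 mul r2: issue@2 deps=(0,None) exec_start@3 write@6
I2 mul r2: issue@3 deps=(None,1) exec_start@6 write@9
I3 mul r2: issue@4 deps=(None,2) exec_start@9 write@11
I4 add r2: issue@5 deps=(0,None) exec_start@5 write@8

Answer: 3 6 9 11 8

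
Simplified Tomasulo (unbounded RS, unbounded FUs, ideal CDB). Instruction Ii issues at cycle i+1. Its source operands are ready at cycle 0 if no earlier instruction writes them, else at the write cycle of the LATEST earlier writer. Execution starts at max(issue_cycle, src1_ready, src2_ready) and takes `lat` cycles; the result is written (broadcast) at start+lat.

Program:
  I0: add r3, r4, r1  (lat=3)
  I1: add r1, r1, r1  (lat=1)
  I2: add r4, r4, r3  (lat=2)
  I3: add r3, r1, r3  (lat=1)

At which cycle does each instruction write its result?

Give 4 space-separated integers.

I0 add r3: issue@1 deps=(None,None) exec_start@1 write@4
I1 add r1: issue@2 deps=(None,None) exec_start@2 write@3
I2 add r4: issue@3 deps=(None,0) exec_start@4 write@6
I3 add r3: issue@4 deps=(1,0) exec_start@4 write@5

Answer: 4 3 6 5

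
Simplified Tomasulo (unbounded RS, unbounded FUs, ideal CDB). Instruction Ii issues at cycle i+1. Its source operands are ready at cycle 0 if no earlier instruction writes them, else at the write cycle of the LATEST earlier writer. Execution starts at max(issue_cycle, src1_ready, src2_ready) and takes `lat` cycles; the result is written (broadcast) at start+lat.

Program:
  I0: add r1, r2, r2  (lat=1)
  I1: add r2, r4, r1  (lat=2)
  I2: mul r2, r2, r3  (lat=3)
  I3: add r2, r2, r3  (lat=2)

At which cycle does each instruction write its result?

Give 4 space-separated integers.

I0 add r1: issue@1 deps=(None,None) exec_start@1 write@2
I1 add r2: issue@2 deps=(None,0) exec_start@2 write@4
I2 mul r2: issue@3 deps=(1,None) exec_start@4 write@7
I3 add r2: issue@4 deps=(2,None) exec_start@7 write@9

Answer: 2 4 7 9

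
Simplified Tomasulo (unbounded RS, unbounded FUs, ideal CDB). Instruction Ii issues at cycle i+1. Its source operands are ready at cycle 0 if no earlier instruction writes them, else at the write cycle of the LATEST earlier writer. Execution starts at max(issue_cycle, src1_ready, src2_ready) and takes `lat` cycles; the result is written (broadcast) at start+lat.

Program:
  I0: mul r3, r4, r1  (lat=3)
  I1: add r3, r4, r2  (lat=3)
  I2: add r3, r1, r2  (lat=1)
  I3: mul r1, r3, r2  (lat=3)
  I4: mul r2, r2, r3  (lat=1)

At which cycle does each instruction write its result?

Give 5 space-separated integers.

I0 mul r3: issue@1 deps=(None,None) exec_start@1 write@4
I1 add r3: issue@2 deps=(None,None) exec_start@2 write@5
I2 add r3: issue@3 deps=(None,None) exec_start@3 write@4
I3 mul r1: issue@4 deps=(2,None) exec_start@4 write@7
I4 mul r2: issue@5 deps=(None,2) exec_start@5 write@6

Answer: 4 5 4 7 6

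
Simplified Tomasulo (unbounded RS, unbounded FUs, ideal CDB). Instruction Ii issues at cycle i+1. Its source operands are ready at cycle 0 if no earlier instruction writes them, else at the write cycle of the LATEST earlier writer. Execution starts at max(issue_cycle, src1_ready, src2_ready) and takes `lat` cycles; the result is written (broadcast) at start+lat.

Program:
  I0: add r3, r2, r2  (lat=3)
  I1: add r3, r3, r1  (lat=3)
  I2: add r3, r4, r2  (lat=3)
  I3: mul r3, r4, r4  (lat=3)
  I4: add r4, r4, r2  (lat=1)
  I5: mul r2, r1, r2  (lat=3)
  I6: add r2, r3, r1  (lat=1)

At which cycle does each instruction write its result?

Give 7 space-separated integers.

I0 add r3: issue@1 deps=(None,None) exec_start@1 write@4
I1 add r3: issue@2 deps=(0,None) exec_start@4 write@7
I2 add r3: issue@3 deps=(None,None) exec_start@3 write@6
I3 mul r3: issue@4 deps=(None,None) exec_start@4 write@7
I4 add r4: issue@5 deps=(None,None) exec_start@5 write@6
I5 mul r2: issue@6 deps=(None,None) exec_start@6 write@9
I6 add r2: issue@7 deps=(3,None) exec_start@7 write@8

Answer: 4 7 6 7 6 9 8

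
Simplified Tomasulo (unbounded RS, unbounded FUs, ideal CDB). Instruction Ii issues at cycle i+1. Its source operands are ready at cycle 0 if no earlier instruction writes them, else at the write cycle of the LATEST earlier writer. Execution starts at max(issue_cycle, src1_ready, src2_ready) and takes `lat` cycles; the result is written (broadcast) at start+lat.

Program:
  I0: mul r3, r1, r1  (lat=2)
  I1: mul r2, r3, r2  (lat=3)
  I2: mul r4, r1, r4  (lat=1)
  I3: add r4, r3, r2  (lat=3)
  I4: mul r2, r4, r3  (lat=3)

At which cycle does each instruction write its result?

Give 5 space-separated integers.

I0 mul r3: issue@1 deps=(None,None) exec_start@1 write@3
I1 mul r2: issue@2 deps=(0,None) exec_start@3 write@6
I2 mul r4: issue@3 deps=(None,None) exec_start@3 write@4
I3 add r4: issue@4 deps=(0,1) exec_start@6 write@9
I4 mul r2: issue@5 deps=(3,0) exec_start@9 write@12

Answer: 3 6 4 9 12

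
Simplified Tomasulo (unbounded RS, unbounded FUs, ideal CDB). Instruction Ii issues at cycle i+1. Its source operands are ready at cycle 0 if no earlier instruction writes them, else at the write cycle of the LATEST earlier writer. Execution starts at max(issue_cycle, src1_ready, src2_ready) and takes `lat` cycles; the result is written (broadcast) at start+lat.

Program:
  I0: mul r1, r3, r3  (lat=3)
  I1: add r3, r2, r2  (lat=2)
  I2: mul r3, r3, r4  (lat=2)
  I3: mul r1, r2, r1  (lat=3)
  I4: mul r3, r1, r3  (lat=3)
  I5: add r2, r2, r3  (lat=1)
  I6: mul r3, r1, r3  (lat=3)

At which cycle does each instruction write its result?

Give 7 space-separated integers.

I0 mul r1: issue@1 deps=(None,None) exec_start@1 write@4
I1 add r3: issue@2 deps=(None,None) exec_start@2 write@4
I2 mul r3: issue@3 deps=(1,None) exec_start@4 write@6
I3 mul r1: issue@4 deps=(None,0) exec_start@4 write@7
I4 mul r3: issue@5 deps=(3,2) exec_start@7 write@10
I5 add r2: issue@6 deps=(None,4) exec_start@10 write@11
I6 mul r3: issue@7 deps=(3,4) exec_start@10 write@13

Answer: 4 4 6 7 10 11 13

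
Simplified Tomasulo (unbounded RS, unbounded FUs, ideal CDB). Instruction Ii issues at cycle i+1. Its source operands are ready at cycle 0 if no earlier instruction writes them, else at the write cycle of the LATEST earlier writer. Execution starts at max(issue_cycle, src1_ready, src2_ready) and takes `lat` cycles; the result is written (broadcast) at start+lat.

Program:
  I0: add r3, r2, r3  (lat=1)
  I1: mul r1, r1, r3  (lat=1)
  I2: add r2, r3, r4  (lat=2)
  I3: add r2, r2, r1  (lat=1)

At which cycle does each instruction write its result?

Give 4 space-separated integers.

I0 add r3: issue@1 deps=(None,None) exec_start@1 write@2
I1 mul r1: issue@2 deps=(None,0) exec_start@2 write@3
I2 add r2: issue@3 deps=(0,None) exec_start@3 write@5
I3 add r2: issue@4 deps=(2,1) exec_start@5 write@6

Answer: 2 3 5 6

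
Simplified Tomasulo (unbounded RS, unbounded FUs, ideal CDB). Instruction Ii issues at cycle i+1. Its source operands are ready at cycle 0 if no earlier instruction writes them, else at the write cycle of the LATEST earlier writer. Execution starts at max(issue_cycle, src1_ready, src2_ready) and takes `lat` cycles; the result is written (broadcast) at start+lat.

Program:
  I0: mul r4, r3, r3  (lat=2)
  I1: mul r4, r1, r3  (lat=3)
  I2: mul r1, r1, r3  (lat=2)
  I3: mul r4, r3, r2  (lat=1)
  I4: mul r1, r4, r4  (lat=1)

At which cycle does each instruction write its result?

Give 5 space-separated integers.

Answer: 3 5 5 5 6

Derivation:
I0 mul r4: issue@1 deps=(None,None) exec_start@1 write@3
I1 mul r4: issue@2 deps=(None,None) exec_start@2 write@5
I2 mul r1: issue@3 deps=(None,None) exec_start@3 write@5
I3 mul r4: issue@4 deps=(None,None) exec_start@4 write@5
I4 mul r1: issue@5 deps=(3,3) exec_start@5 write@6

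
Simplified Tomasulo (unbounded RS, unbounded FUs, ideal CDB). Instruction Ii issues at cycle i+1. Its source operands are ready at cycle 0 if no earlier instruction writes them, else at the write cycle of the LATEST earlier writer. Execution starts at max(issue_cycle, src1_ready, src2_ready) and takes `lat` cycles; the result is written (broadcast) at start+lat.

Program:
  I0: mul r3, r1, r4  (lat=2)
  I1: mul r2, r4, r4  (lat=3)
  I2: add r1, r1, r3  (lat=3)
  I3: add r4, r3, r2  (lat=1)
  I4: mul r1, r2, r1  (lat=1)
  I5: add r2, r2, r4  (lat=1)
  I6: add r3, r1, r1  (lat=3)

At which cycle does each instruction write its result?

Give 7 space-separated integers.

I0 mul r3: issue@1 deps=(None,None) exec_start@1 write@3
I1 mul r2: issue@2 deps=(None,None) exec_start@2 write@5
I2 add r1: issue@3 deps=(None,0) exec_start@3 write@6
I3 add r4: issue@4 deps=(0,1) exec_start@5 write@6
I4 mul r1: issue@5 deps=(1,2) exec_start@6 write@7
I5 add r2: issue@6 deps=(1,3) exec_start@6 write@7
I6 add r3: issue@7 deps=(4,4) exec_start@7 write@10

Answer: 3 5 6 6 7 7 10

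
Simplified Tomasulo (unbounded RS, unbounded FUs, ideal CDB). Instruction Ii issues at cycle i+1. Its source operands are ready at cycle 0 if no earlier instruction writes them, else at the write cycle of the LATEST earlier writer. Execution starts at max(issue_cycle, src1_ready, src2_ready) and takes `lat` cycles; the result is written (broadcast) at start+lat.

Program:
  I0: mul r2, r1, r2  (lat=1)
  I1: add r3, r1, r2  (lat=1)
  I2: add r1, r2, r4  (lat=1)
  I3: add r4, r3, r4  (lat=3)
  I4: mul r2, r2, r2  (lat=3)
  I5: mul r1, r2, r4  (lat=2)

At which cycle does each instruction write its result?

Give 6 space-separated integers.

Answer: 2 3 4 7 8 10

Derivation:
I0 mul r2: issue@1 deps=(None,None) exec_start@1 write@2
I1 add r3: issue@2 deps=(None,0) exec_start@2 write@3
I2 add r1: issue@3 deps=(0,None) exec_start@3 write@4
I3 add r4: issue@4 deps=(1,None) exec_start@4 write@7
I4 mul r2: issue@5 deps=(0,0) exec_start@5 write@8
I5 mul r1: issue@6 deps=(4,3) exec_start@8 write@10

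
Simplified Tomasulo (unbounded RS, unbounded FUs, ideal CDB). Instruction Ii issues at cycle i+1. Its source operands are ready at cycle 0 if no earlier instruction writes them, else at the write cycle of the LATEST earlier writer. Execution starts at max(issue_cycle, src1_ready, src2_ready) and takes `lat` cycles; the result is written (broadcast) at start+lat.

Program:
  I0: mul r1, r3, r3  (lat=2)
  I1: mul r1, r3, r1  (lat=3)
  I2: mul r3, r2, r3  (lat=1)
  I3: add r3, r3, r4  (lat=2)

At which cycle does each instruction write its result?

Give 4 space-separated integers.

Answer: 3 6 4 6

Derivation:
I0 mul r1: issue@1 deps=(None,None) exec_start@1 write@3
I1 mul r1: issue@2 deps=(None,0) exec_start@3 write@6
I2 mul r3: issue@3 deps=(None,None) exec_start@3 write@4
I3 add r3: issue@4 deps=(2,None) exec_start@4 write@6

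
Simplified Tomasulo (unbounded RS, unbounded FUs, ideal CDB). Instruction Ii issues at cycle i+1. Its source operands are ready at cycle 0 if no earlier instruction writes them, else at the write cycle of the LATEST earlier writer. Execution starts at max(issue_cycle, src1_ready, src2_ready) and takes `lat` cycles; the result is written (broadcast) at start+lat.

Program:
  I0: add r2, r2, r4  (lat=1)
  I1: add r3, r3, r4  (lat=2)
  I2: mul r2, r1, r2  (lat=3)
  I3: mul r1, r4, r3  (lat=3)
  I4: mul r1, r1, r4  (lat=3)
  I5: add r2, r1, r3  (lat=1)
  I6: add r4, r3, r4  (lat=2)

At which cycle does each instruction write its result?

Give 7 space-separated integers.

I0 add r2: issue@1 deps=(None,None) exec_start@1 write@2
I1 add r3: issue@2 deps=(None,None) exec_start@2 write@4
I2 mul r2: issue@3 deps=(None,0) exec_start@3 write@6
I3 mul r1: issue@4 deps=(None,1) exec_start@4 write@7
I4 mul r1: issue@5 deps=(3,None) exec_start@7 write@10
I5 add r2: issue@6 deps=(4,1) exec_start@10 write@11
I6 add r4: issue@7 deps=(1,None) exec_start@7 write@9

Answer: 2 4 6 7 10 11 9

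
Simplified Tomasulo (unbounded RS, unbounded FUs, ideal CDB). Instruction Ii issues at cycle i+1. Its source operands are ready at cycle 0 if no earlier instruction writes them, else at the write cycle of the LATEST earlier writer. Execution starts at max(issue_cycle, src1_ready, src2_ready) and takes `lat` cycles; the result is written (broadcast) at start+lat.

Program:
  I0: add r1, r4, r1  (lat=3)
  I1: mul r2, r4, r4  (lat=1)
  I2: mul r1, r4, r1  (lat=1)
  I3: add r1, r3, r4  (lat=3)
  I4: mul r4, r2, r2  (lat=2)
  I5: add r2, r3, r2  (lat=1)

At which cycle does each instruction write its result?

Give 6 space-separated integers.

Answer: 4 3 5 7 7 7

Derivation:
I0 add r1: issue@1 deps=(None,None) exec_start@1 write@4
I1 mul r2: issue@2 deps=(None,None) exec_start@2 write@3
I2 mul r1: issue@3 deps=(None,0) exec_start@4 write@5
I3 add r1: issue@4 deps=(None,None) exec_start@4 write@7
I4 mul r4: issue@5 deps=(1,1) exec_start@5 write@7
I5 add r2: issue@6 deps=(None,1) exec_start@6 write@7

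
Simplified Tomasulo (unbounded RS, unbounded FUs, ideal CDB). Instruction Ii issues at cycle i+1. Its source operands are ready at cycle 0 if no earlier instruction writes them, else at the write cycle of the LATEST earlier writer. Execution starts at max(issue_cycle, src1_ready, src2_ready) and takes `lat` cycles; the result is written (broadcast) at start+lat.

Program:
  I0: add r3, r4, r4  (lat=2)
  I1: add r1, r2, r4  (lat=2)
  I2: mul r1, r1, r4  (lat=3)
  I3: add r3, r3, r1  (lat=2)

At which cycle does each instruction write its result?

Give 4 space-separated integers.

I0 add r3: issue@1 deps=(None,None) exec_start@1 write@3
I1 add r1: issue@2 deps=(None,None) exec_start@2 write@4
I2 mul r1: issue@3 deps=(1,None) exec_start@4 write@7
I3 add r3: issue@4 deps=(0,2) exec_start@7 write@9

Answer: 3 4 7 9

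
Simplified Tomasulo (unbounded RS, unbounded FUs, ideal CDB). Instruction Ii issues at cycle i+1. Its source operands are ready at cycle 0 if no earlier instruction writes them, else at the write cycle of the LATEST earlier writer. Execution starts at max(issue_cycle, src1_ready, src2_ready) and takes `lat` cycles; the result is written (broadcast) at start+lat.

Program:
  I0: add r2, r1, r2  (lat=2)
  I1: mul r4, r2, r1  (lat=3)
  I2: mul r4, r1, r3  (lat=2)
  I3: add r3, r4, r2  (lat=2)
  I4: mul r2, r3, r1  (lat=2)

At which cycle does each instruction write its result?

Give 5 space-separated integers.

Answer: 3 6 5 7 9

Derivation:
I0 add r2: issue@1 deps=(None,None) exec_start@1 write@3
I1 mul r4: issue@2 deps=(0,None) exec_start@3 write@6
I2 mul r4: issue@3 deps=(None,None) exec_start@3 write@5
I3 add r3: issue@4 deps=(2,0) exec_start@5 write@7
I4 mul r2: issue@5 deps=(3,None) exec_start@7 write@9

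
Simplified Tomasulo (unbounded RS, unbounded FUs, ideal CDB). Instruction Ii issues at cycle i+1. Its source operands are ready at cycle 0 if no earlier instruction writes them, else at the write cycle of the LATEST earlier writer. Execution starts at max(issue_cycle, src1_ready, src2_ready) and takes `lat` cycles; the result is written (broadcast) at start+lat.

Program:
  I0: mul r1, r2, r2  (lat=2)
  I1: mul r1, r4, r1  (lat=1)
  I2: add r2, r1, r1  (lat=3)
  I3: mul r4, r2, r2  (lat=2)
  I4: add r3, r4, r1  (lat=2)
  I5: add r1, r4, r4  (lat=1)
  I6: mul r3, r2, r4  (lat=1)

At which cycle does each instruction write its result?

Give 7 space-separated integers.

I0 mul r1: issue@1 deps=(None,None) exec_start@1 write@3
I1 mul r1: issue@2 deps=(None,0) exec_start@3 write@4
I2 add r2: issue@3 deps=(1,1) exec_start@4 write@7
I3 mul r4: issue@4 deps=(2,2) exec_start@7 write@9
I4 add r3: issue@5 deps=(3,1) exec_start@9 write@11
I5 add r1: issue@6 deps=(3,3) exec_start@9 write@10
I6 mul r3: issue@7 deps=(2,3) exec_start@9 write@10

Answer: 3 4 7 9 11 10 10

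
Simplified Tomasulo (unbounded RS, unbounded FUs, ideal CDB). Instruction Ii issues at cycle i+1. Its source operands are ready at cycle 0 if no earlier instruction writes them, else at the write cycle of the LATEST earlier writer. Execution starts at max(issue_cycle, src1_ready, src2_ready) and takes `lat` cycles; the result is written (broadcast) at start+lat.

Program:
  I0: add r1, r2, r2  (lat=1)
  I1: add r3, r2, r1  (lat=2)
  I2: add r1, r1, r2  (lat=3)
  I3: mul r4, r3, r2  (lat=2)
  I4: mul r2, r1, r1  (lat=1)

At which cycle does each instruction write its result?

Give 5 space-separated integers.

Answer: 2 4 6 6 7

Derivation:
I0 add r1: issue@1 deps=(None,None) exec_start@1 write@2
I1 add r3: issue@2 deps=(None,0) exec_start@2 write@4
I2 add r1: issue@3 deps=(0,None) exec_start@3 write@6
I3 mul r4: issue@4 deps=(1,None) exec_start@4 write@6
I4 mul r2: issue@5 deps=(2,2) exec_start@6 write@7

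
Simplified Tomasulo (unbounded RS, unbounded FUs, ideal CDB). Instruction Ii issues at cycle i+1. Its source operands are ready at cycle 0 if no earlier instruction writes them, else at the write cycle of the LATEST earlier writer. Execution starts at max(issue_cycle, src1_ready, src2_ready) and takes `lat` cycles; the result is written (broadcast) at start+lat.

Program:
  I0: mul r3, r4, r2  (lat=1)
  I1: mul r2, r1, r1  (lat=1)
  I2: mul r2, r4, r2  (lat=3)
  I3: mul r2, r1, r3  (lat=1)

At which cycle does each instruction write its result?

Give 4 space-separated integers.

Answer: 2 3 6 5

Derivation:
I0 mul r3: issue@1 deps=(None,None) exec_start@1 write@2
I1 mul r2: issue@2 deps=(None,None) exec_start@2 write@3
I2 mul r2: issue@3 deps=(None,1) exec_start@3 write@6
I3 mul r2: issue@4 deps=(None,0) exec_start@4 write@5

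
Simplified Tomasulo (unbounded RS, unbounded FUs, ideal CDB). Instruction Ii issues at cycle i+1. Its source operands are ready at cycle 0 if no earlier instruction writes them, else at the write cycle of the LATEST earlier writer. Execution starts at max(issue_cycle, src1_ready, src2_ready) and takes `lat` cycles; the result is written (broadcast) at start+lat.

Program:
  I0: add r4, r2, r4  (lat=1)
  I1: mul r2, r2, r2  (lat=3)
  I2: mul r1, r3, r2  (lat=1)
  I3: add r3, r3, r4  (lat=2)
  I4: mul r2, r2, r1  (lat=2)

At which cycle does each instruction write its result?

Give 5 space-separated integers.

Answer: 2 5 6 6 8

Derivation:
I0 add r4: issue@1 deps=(None,None) exec_start@1 write@2
I1 mul r2: issue@2 deps=(None,None) exec_start@2 write@5
I2 mul r1: issue@3 deps=(None,1) exec_start@5 write@6
I3 add r3: issue@4 deps=(None,0) exec_start@4 write@6
I4 mul r2: issue@5 deps=(1,2) exec_start@6 write@8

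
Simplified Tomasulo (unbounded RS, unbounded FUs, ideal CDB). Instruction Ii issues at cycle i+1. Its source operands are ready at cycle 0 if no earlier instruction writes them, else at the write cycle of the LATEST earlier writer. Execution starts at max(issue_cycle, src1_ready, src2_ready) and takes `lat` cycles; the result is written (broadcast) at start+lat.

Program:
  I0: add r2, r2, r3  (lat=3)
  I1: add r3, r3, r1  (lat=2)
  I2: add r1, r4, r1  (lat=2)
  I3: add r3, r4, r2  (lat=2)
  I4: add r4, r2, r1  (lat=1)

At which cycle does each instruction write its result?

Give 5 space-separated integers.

I0 add r2: issue@1 deps=(None,None) exec_start@1 write@4
I1 add r3: issue@2 deps=(None,None) exec_start@2 write@4
I2 add r1: issue@3 deps=(None,None) exec_start@3 write@5
I3 add r3: issue@4 deps=(None,0) exec_start@4 write@6
I4 add r4: issue@5 deps=(0,2) exec_start@5 write@6

Answer: 4 4 5 6 6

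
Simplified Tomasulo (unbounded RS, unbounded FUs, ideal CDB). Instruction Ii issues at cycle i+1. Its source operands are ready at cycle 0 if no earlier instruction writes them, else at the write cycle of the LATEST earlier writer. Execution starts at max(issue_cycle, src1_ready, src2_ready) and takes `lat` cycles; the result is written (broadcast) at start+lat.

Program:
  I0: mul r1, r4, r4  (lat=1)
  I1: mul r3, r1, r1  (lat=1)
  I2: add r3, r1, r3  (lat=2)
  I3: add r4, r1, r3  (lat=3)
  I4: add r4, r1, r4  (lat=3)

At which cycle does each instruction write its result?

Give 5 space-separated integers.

I0 mul r1: issue@1 deps=(None,None) exec_start@1 write@2
I1 mul r3: issue@2 deps=(0,0) exec_start@2 write@3
I2 add r3: issue@3 deps=(0,1) exec_start@3 write@5
I3 add r4: issue@4 deps=(0,2) exec_start@5 write@8
I4 add r4: issue@5 deps=(0,3) exec_start@8 write@11

Answer: 2 3 5 8 11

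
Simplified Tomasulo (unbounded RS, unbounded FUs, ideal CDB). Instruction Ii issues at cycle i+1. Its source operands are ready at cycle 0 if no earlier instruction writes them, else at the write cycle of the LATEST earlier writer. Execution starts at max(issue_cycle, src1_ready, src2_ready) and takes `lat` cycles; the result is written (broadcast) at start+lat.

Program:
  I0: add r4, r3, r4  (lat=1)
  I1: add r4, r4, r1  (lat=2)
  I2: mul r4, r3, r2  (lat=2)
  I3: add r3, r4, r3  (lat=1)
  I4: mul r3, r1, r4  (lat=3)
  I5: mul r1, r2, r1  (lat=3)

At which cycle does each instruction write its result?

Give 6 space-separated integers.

I0 add r4: issue@1 deps=(None,None) exec_start@1 write@2
I1 add r4: issue@2 deps=(0,None) exec_start@2 write@4
I2 mul r4: issue@3 deps=(None,None) exec_start@3 write@5
I3 add r3: issue@4 deps=(2,None) exec_start@5 write@6
I4 mul r3: issue@5 deps=(None,2) exec_start@5 write@8
I5 mul r1: issue@6 deps=(None,None) exec_start@6 write@9

Answer: 2 4 5 6 8 9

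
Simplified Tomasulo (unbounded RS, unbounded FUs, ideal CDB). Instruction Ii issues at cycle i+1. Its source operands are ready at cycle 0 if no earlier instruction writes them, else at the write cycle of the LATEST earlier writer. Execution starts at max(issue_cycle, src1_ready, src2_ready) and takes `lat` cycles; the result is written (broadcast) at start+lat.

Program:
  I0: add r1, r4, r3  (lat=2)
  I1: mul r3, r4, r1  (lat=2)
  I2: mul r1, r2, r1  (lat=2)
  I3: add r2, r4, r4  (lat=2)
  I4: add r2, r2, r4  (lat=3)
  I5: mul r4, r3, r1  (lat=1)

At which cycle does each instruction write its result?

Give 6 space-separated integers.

I0 add r1: issue@1 deps=(None,None) exec_start@1 write@3
I1 mul r3: issue@2 deps=(None,0) exec_start@3 write@5
I2 mul r1: issue@3 deps=(None,0) exec_start@3 write@5
I3 add r2: issue@4 deps=(None,None) exec_start@4 write@6
I4 add r2: issue@5 deps=(3,None) exec_start@6 write@9
I5 mul r4: issue@6 deps=(1,2) exec_start@6 write@7

Answer: 3 5 5 6 9 7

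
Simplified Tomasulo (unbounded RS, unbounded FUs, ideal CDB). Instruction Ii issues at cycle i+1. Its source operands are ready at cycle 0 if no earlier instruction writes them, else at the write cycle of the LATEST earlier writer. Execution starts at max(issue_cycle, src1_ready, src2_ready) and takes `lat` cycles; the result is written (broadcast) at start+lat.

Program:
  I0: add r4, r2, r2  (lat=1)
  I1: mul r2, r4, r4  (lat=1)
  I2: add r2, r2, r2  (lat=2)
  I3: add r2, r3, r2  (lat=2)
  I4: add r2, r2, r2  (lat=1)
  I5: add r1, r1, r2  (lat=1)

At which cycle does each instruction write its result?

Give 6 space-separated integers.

Answer: 2 3 5 7 8 9

Derivation:
I0 add r4: issue@1 deps=(None,None) exec_start@1 write@2
I1 mul r2: issue@2 deps=(0,0) exec_start@2 write@3
I2 add r2: issue@3 deps=(1,1) exec_start@3 write@5
I3 add r2: issue@4 deps=(None,2) exec_start@5 write@7
I4 add r2: issue@5 deps=(3,3) exec_start@7 write@8
I5 add r1: issue@6 deps=(None,4) exec_start@8 write@9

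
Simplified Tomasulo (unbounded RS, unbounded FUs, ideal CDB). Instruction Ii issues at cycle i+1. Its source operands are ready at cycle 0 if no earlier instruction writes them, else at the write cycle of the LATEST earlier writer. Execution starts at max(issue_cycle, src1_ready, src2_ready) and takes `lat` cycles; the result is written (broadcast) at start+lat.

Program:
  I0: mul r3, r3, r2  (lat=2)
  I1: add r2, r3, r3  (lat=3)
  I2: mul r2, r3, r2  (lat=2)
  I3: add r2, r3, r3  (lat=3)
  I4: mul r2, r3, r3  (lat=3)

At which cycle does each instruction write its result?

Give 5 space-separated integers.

Answer: 3 6 8 7 8

Derivation:
I0 mul r3: issue@1 deps=(None,None) exec_start@1 write@3
I1 add r2: issue@2 deps=(0,0) exec_start@3 write@6
I2 mul r2: issue@3 deps=(0,1) exec_start@6 write@8
I3 add r2: issue@4 deps=(0,0) exec_start@4 write@7
I4 mul r2: issue@5 deps=(0,0) exec_start@5 write@8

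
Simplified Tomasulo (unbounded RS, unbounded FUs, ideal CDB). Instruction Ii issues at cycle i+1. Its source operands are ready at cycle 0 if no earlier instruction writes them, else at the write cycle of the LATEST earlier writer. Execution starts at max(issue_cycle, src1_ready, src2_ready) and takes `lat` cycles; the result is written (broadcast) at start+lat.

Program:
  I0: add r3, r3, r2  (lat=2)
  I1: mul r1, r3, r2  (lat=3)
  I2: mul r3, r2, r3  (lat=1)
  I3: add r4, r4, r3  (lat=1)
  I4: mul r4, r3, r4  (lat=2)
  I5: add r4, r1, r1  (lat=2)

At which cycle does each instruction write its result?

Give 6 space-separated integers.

I0 add r3: issue@1 deps=(None,None) exec_start@1 write@3
I1 mul r1: issue@2 deps=(0,None) exec_start@3 write@6
I2 mul r3: issue@3 deps=(None,0) exec_start@3 write@4
I3 add r4: issue@4 deps=(None,2) exec_start@4 write@5
I4 mul r4: issue@5 deps=(2,3) exec_start@5 write@7
I5 add r4: issue@6 deps=(1,1) exec_start@6 write@8

Answer: 3 6 4 5 7 8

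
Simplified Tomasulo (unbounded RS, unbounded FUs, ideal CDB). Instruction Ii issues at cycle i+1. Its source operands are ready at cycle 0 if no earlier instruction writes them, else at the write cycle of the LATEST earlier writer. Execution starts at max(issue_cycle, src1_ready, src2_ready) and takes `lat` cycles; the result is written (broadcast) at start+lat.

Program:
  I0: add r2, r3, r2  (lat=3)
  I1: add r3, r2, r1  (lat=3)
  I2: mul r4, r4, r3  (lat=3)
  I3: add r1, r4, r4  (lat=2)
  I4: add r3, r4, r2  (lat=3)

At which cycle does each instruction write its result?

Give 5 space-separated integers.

I0 add r2: issue@1 deps=(None,None) exec_start@1 write@4
I1 add r3: issue@2 deps=(0,None) exec_start@4 write@7
I2 mul r4: issue@3 deps=(None,1) exec_start@7 write@10
I3 add r1: issue@4 deps=(2,2) exec_start@10 write@12
I4 add r3: issue@5 deps=(2,0) exec_start@10 write@13

Answer: 4 7 10 12 13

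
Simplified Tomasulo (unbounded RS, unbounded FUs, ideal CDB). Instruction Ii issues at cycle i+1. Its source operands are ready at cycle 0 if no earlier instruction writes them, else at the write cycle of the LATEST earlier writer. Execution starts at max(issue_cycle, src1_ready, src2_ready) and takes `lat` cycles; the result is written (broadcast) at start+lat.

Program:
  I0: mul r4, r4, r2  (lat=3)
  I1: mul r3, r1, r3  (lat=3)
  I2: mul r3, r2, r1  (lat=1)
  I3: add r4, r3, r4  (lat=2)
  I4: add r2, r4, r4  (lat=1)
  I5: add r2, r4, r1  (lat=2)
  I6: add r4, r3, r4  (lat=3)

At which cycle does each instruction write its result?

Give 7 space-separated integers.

Answer: 4 5 4 6 7 8 10

Derivation:
I0 mul r4: issue@1 deps=(None,None) exec_start@1 write@4
I1 mul r3: issue@2 deps=(None,None) exec_start@2 write@5
I2 mul r3: issue@3 deps=(None,None) exec_start@3 write@4
I3 add r4: issue@4 deps=(2,0) exec_start@4 write@6
I4 add r2: issue@5 deps=(3,3) exec_start@6 write@7
I5 add r2: issue@6 deps=(3,None) exec_start@6 write@8
I6 add r4: issue@7 deps=(2,3) exec_start@7 write@10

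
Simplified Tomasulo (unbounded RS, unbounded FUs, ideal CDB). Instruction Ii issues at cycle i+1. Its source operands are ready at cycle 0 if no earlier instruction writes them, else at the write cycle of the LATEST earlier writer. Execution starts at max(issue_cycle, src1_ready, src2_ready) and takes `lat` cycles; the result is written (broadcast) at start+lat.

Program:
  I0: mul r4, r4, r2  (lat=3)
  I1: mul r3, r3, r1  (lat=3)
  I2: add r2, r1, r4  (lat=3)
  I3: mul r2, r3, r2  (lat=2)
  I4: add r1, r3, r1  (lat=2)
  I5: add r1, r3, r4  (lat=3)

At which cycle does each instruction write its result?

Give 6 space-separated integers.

Answer: 4 5 7 9 7 9

Derivation:
I0 mul r4: issue@1 deps=(None,None) exec_start@1 write@4
I1 mul r3: issue@2 deps=(None,None) exec_start@2 write@5
I2 add r2: issue@3 deps=(None,0) exec_start@4 write@7
I3 mul r2: issue@4 deps=(1,2) exec_start@7 write@9
I4 add r1: issue@5 deps=(1,None) exec_start@5 write@7
I5 add r1: issue@6 deps=(1,0) exec_start@6 write@9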